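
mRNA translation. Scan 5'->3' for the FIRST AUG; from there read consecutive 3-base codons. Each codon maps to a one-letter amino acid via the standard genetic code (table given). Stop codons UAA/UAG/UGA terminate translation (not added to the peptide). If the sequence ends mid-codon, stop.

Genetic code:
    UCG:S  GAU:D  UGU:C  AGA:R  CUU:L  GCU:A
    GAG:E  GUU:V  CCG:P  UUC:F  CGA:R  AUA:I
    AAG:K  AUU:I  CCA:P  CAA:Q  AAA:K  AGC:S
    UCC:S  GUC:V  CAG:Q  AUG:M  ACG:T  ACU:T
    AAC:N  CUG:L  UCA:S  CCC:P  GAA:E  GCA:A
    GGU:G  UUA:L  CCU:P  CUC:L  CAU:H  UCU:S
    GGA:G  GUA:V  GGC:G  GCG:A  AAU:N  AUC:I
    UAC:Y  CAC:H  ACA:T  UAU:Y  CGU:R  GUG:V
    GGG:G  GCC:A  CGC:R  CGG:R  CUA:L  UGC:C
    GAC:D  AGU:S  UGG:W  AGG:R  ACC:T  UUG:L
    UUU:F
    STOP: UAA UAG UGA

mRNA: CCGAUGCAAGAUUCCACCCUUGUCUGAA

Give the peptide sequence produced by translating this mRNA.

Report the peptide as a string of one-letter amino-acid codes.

start AUG at pos 3
pos 3: AUG -> M; peptide=M
pos 6: CAA -> Q; peptide=MQ
pos 9: GAU -> D; peptide=MQD
pos 12: UCC -> S; peptide=MQDS
pos 15: ACC -> T; peptide=MQDST
pos 18: CUU -> L; peptide=MQDSTL
pos 21: GUC -> V; peptide=MQDSTLV
pos 24: UGA -> STOP

Answer: MQDSTLV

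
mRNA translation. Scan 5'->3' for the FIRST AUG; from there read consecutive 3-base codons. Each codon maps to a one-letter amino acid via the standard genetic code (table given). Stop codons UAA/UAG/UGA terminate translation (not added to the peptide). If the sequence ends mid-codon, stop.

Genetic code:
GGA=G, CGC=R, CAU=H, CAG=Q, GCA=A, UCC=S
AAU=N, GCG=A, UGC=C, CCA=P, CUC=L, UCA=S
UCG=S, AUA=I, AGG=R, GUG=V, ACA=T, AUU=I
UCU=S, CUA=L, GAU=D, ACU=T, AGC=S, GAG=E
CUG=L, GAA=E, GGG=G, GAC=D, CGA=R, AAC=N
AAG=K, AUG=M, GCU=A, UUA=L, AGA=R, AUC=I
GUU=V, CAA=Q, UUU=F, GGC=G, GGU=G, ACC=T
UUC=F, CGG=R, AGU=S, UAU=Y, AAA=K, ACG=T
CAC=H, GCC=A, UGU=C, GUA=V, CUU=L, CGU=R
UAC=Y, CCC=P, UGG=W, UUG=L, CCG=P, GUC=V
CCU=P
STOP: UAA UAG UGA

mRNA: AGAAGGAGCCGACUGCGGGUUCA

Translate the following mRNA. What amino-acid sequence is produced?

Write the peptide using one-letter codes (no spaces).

no AUG start codon found

Answer: (empty: no AUG start codon)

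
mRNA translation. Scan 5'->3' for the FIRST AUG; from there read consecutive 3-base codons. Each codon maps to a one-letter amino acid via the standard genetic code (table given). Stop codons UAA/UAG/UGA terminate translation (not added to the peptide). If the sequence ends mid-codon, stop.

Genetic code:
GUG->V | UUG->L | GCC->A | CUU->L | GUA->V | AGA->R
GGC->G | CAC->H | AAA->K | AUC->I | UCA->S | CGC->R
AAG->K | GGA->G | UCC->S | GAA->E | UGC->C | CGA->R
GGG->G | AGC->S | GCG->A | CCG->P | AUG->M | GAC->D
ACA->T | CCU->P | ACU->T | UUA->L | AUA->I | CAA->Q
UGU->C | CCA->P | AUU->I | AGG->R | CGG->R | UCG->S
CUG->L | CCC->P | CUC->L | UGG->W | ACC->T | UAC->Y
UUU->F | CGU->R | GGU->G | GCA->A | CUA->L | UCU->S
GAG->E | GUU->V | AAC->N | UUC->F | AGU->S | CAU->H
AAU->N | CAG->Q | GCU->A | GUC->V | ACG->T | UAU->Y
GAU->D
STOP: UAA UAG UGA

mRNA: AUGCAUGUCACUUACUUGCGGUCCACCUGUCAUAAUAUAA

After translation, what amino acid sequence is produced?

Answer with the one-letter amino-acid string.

start AUG at pos 0
pos 0: AUG -> M; peptide=M
pos 3: CAU -> H; peptide=MH
pos 6: GUC -> V; peptide=MHV
pos 9: ACU -> T; peptide=MHVT
pos 12: UAC -> Y; peptide=MHVTY
pos 15: UUG -> L; peptide=MHVTYL
pos 18: CGG -> R; peptide=MHVTYLR
pos 21: UCC -> S; peptide=MHVTYLRS
pos 24: ACC -> T; peptide=MHVTYLRST
pos 27: UGU -> C; peptide=MHVTYLRSTC
pos 30: CAU -> H; peptide=MHVTYLRSTCH
pos 33: AAU -> N; peptide=MHVTYLRSTCHN
pos 36: AUA -> I; peptide=MHVTYLRSTCHNI
pos 39: only 1 nt remain (<3), stop (end of mRNA)

Answer: MHVTYLRSTCHNI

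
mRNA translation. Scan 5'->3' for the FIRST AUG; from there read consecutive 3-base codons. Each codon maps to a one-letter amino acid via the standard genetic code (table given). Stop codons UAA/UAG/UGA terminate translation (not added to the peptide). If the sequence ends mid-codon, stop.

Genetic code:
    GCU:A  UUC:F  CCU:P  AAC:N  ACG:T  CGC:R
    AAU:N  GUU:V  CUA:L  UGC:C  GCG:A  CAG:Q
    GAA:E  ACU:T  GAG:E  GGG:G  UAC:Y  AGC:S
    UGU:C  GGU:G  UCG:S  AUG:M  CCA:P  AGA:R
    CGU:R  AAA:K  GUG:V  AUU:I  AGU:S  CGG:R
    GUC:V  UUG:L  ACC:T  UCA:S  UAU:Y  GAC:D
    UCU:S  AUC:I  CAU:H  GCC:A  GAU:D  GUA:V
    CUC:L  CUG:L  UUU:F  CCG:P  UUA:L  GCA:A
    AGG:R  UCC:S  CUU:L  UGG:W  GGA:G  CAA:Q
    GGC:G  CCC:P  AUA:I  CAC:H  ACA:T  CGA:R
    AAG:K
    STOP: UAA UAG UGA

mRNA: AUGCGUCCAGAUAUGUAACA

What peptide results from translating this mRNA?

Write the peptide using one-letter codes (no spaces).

start AUG at pos 0
pos 0: AUG -> M; peptide=M
pos 3: CGU -> R; peptide=MR
pos 6: CCA -> P; peptide=MRP
pos 9: GAU -> D; peptide=MRPD
pos 12: AUG -> M; peptide=MRPDM
pos 15: UAA -> STOP

Answer: MRPDM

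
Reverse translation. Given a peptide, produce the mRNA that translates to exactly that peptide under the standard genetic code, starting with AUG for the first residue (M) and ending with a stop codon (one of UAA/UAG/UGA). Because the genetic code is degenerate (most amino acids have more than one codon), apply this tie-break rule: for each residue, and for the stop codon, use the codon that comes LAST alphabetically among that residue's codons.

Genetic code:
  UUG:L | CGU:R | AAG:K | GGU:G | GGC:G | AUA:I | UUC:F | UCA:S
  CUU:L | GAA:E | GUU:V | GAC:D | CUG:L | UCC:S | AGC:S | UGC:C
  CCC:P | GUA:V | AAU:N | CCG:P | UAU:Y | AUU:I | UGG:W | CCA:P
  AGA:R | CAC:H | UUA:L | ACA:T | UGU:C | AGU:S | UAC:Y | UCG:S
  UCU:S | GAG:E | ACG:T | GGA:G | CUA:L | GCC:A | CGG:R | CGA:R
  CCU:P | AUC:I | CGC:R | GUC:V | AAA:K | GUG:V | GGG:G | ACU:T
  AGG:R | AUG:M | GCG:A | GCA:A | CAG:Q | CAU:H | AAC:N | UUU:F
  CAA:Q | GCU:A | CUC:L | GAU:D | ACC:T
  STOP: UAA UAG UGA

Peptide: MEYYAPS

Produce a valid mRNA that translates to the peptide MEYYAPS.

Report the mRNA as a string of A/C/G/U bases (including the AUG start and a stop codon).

Answer: mRNA: AUGGAGUAUUAUGCUCCUUCUUGA

Derivation:
residue 1: M -> AUG (start codon)
residue 2: E codons sorted = GAA,GAG -> pick last = GAG
residue 3: Y codons sorted = UAC,UAU -> pick last = UAU
residue 4: Y codons sorted = UAC,UAU -> pick last = UAU
residue 5: A codons sorted = GCA,GCC,GCG,GCU -> pick last = GCU
residue 6: P codons sorted = CCA,CCC,CCG,CCU -> pick last = CCU
residue 7: S codons sorted = AGC,AGU,UCA,UCC,UCG,UCU -> pick last = UCU
terminator: stop codons sorted = UAA,UAG,UGA -> pick last = UGA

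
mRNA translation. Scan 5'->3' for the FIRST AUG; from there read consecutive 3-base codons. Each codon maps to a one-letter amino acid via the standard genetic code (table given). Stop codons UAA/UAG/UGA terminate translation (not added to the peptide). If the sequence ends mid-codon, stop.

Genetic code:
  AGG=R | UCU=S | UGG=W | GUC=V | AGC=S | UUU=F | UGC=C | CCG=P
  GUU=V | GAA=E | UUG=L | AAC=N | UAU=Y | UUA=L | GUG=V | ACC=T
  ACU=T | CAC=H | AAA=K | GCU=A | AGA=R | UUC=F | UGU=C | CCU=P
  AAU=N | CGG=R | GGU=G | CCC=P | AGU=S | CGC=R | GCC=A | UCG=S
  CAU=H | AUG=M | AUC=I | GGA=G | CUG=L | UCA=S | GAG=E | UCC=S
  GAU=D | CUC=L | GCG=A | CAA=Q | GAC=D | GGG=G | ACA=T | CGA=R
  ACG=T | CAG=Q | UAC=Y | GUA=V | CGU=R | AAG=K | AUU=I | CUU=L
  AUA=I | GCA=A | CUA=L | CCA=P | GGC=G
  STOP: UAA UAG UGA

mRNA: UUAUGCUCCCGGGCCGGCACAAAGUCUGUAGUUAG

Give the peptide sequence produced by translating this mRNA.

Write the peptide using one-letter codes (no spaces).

start AUG at pos 2
pos 2: AUG -> M; peptide=M
pos 5: CUC -> L; peptide=ML
pos 8: CCG -> P; peptide=MLP
pos 11: GGC -> G; peptide=MLPG
pos 14: CGG -> R; peptide=MLPGR
pos 17: CAC -> H; peptide=MLPGRH
pos 20: AAA -> K; peptide=MLPGRHK
pos 23: GUC -> V; peptide=MLPGRHKV
pos 26: UGU -> C; peptide=MLPGRHKVC
pos 29: AGU -> S; peptide=MLPGRHKVCS
pos 32: UAG -> STOP

Answer: MLPGRHKVCS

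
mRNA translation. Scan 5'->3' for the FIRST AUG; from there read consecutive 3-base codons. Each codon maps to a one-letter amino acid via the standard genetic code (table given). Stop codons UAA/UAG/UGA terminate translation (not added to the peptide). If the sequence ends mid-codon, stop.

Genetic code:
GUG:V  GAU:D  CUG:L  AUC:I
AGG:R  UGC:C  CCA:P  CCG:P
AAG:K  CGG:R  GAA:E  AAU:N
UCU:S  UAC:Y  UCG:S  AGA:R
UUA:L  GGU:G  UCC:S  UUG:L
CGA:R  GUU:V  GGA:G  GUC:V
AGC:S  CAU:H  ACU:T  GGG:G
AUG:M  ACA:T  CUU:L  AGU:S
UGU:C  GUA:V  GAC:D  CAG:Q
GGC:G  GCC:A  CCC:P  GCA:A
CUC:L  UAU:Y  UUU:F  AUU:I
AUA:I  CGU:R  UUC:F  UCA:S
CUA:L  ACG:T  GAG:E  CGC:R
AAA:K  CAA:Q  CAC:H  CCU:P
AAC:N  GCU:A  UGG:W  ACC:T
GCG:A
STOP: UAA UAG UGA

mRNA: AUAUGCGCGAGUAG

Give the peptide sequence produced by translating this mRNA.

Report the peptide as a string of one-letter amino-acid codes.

Answer: MRE

Derivation:
start AUG at pos 2
pos 2: AUG -> M; peptide=M
pos 5: CGC -> R; peptide=MR
pos 8: GAG -> E; peptide=MRE
pos 11: UAG -> STOP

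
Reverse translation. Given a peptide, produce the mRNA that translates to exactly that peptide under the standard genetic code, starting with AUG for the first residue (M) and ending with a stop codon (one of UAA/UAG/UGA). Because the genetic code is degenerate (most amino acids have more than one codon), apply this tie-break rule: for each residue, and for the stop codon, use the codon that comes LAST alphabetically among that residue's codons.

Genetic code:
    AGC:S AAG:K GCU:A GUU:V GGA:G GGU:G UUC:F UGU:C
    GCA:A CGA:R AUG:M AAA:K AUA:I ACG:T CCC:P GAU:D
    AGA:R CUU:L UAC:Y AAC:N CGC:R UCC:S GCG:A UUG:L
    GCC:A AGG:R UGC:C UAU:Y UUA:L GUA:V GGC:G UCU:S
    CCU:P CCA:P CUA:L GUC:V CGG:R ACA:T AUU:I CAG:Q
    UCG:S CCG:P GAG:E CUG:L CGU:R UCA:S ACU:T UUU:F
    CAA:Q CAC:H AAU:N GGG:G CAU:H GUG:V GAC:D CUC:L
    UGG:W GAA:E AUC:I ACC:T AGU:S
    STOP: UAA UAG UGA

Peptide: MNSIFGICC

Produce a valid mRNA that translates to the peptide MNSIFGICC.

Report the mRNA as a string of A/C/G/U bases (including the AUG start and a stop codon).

residue 1: M -> AUG (start codon)
residue 2: N codons sorted = AAC,AAU -> pick last = AAU
residue 3: S codons sorted = AGC,AGU,UCA,UCC,UCG,UCU -> pick last = UCU
residue 4: I codons sorted = AUA,AUC,AUU -> pick last = AUU
residue 5: F codons sorted = UUC,UUU -> pick last = UUU
residue 6: G codons sorted = GGA,GGC,GGG,GGU -> pick last = GGU
residue 7: I codons sorted = AUA,AUC,AUU -> pick last = AUU
residue 8: C codons sorted = UGC,UGU -> pick last = UGU
residue 9: C codons sorted = UGC,UGU -> pick last = UGU
terminator: stop codons sorted = UAA,UAG,UGA -> pick last = UGA

Answer: mRNA: AUGAAUUCUAUUUUUGGUAUUUGUUGUUGA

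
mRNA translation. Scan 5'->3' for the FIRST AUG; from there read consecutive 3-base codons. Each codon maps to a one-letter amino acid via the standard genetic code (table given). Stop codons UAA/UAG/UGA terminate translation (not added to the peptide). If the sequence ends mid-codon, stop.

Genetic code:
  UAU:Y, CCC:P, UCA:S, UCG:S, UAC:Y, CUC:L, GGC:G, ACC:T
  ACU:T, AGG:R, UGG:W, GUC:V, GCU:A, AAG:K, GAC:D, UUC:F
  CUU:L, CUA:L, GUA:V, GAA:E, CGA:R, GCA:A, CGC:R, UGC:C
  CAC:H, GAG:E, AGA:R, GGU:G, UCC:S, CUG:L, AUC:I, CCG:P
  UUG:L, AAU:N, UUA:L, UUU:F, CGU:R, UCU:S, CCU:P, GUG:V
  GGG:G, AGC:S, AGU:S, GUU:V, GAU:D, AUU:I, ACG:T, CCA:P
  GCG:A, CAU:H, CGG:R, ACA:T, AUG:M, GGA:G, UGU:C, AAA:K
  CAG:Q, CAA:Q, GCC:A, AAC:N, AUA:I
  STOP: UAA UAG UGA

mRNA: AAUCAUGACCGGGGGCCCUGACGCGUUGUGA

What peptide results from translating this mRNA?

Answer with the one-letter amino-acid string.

Answer: MTGGPDAL

Derivation:
start AUG at pos 4
pos 4: AUG -> M; peptide=M
pos 7: ACC -> T; peptide=MT
pos 10: GGG -> G; peptide=MTG
pos 13: GGC -> G; peptide=MTGG
pos 16: CCU -> P; peptide=MTGGP
pos 19: GAC -> D; peptide=MTGGPD
pos 22: GCG -> A; peptide=MTGGPDA
pos 25: UUG -> L; peptide=MTGGPDAL
pos 28: UGA -> STOP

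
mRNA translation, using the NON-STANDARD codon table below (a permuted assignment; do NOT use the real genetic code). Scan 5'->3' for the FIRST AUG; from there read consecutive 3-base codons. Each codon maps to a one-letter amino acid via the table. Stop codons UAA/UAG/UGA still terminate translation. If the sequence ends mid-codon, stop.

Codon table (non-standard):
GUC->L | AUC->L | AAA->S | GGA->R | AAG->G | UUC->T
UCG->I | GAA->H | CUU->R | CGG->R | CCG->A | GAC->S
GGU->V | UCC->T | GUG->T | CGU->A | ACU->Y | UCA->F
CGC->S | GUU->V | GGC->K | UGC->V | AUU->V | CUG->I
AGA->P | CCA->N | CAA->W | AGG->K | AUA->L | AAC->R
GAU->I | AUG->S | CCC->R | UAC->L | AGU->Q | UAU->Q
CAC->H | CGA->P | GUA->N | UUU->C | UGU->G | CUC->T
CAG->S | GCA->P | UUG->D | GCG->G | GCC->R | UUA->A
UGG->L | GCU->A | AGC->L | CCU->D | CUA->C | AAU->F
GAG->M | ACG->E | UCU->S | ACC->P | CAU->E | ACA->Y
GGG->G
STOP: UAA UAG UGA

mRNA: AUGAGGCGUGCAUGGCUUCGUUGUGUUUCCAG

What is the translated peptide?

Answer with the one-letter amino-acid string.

start AUG at pos 0
pos 0: AUG -> S; peptide=S
pos 3: AGG -> K; peptide=SK
pos 6: CGU -> A; peptide=SKA
pos 9: GCA -> P; peptide=SKAP
pos 12: UGG -> L; peptide=SKAPL
pos 15: CUU -> R; peptide=SKAPLR
pos 18: CGU -> A; peptide=SKAPLRA
pos 21: UGU -> G; peptide=SKAPLRAG
pos 24: GUU -> V; peptide=SKAPLRAGV
pos 27: UCC -> T; peptide=SKAPLRAGVT
pos 30: only 2 nt remain (<3), stop (end of mRNA)

Answer: SKAPLRAGVT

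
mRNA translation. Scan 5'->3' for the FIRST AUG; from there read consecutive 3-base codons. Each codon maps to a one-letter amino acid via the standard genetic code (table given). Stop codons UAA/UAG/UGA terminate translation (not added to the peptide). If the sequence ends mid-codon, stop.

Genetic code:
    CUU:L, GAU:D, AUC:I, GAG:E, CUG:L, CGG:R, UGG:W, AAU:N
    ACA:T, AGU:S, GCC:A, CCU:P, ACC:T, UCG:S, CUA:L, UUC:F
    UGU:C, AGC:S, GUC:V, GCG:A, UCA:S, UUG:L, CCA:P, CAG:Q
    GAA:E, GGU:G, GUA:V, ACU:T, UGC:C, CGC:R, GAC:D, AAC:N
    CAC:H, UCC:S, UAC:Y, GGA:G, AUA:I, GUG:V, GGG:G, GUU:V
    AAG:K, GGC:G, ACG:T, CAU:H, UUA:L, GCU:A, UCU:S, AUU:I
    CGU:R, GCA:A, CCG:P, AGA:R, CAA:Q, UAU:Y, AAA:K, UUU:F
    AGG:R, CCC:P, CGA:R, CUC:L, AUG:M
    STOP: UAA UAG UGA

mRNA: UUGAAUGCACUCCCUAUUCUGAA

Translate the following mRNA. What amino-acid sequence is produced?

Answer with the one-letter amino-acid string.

Answer: MHSLF

Derivation:
start AUG at pos 4
pos 4: AUG -> M; peptide=M
pos 7: CAC -> H; peptide=MH
pos 10: UCC -> S; peptide=MHS
pos 13: CUA -> L; peptide=MHSL
pos 16: UUC -> F; peptide=MHSLF
pos 19: UGA -> STOP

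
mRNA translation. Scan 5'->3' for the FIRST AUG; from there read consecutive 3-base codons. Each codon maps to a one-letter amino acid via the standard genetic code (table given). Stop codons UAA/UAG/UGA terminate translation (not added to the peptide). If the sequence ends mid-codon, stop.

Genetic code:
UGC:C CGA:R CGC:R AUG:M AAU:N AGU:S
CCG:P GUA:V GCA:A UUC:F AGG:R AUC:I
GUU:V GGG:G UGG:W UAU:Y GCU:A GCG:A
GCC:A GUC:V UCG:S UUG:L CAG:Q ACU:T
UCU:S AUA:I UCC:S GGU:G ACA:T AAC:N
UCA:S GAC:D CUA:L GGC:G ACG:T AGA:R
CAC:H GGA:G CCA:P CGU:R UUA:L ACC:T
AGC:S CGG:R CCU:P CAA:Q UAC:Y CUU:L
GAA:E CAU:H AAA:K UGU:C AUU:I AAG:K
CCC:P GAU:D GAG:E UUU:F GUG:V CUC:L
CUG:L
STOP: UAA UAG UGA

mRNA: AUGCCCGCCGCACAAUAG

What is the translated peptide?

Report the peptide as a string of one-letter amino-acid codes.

Answer: MPAAQ

Derivation:
start AUG at pos 0
pos 0: AUG -> M; peptide=M
pos 3: CCC -> P; peptide=MP
pos 6: GCC -> A; peptide=MPA
pos 9: GCA -> A; peptide=MPAA
pos 12: CAA -> Q; peptide=MPAAQ
pos 15: UAG -> STOP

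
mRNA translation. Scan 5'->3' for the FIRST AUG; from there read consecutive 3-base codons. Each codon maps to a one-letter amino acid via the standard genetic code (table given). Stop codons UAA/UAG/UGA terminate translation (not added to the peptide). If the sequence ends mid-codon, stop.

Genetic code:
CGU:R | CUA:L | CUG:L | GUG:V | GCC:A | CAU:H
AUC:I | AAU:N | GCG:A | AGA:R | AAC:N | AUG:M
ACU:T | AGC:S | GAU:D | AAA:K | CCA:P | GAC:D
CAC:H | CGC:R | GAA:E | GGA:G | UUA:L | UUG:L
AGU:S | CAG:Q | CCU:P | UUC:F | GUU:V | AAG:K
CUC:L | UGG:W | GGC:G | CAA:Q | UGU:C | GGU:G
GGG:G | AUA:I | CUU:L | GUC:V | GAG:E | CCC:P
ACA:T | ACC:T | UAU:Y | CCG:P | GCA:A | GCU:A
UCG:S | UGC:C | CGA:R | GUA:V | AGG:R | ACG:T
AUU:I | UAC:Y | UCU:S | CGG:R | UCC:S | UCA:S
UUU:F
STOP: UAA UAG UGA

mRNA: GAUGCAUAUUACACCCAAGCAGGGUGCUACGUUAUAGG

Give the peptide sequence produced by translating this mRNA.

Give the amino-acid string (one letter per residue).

start AUG at pos 1
pos 1: AUG -> M; peptide=M
pos 4: CAU -> H; peptide=MH
pos 7: AUU -> I; peptide=MHI
pos 10: ACA -> T; peptide=MHIT
pos 13: CCC -> P; peptide=MHITP
pos 16: AAG -> K; peptide=MHITPK
pos 19: CAG -> Q; peptide=MHITPKQ
pos 22: GGU -> G; peptide=MHITPKQG
pos 25: GCU -> A; peptide=MHITPKQGA
pos 28: ACG -> T; peptide=MHITPKQGAT
pos 31: UUA -> L; peptide=MHITPKQGATL
pos 34: UAG -> STOP

Answer: MHITPKQGATL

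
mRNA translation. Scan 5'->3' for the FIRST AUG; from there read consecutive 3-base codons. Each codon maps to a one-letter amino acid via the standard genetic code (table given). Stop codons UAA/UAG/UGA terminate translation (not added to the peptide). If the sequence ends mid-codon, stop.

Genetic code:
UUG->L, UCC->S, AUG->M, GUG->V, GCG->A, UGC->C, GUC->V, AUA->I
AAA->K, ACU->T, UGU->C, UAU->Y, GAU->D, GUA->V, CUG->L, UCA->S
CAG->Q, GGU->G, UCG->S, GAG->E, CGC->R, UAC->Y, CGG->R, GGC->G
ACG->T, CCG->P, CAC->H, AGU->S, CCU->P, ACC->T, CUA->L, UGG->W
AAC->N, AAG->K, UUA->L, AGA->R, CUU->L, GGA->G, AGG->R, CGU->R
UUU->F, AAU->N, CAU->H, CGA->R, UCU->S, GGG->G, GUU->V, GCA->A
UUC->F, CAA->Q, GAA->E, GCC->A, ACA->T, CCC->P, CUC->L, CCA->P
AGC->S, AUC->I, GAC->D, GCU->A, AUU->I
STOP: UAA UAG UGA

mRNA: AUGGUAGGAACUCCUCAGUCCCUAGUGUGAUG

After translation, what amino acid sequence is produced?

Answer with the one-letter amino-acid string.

start AUG at pos 0
pos 0: AUG -> M; peptide=M
pos 3: GUA -> V; peptide=MV
pos 6: GGA -> G; peptide=MVG
pos 9: ACU -> T; peptide=MVGT
pos 12: CCU -> P; peptide=MVGTP
pos 15: CAG -> Q; peptide=MVGTPQ
pos 18: UCC -> S; peptide=MVGTPQS
pos 21: CUA -> L; peptide=MVGTPQSL
pos 24: GUG -> V; peptide=MVGTPQSLV
pos 27: UGA -> STOP

Answer: MVGTPQSLV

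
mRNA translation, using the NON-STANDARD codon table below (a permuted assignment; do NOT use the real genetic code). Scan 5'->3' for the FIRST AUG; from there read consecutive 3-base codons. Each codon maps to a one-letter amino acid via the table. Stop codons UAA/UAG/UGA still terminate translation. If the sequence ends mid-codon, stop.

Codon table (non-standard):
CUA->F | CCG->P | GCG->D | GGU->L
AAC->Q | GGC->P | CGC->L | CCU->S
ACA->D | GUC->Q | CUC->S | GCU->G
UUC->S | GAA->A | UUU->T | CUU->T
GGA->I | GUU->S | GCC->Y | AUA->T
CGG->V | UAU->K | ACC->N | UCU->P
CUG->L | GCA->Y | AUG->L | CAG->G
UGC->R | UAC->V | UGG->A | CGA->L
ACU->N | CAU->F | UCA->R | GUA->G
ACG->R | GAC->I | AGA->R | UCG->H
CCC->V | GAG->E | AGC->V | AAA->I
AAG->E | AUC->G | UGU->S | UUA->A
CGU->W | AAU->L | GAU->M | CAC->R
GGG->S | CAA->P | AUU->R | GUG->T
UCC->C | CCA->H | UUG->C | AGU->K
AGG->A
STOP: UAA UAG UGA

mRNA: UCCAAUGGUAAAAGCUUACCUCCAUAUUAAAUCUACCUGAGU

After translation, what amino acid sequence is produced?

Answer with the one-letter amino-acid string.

Answer: LGIGVSFRIPN

Derivation:
start AUG at pos 4
pos 4: AUG -> L; peptide=L
pos 7: GUA -> G; peptide=LG
pos 10: AAA -> I; peptide=LGI
pos 13: GCU -> G; peptide=LGIG
pos 16: UAC -> V; peptide=LGIGV
pos 19: CUC -> S; peptide=LGIGVS
pos 22: CAU -> F; peptide=LGIGVSF
pos 25: AUU -> R; peptide=LGIGVSFR
pos 28: AAA -> I; peptide=LGIGVSFRI
pos 31: UCU -> P; peptide=LGIGVSFRIP
pos 34: ACC -> N; peptide=LGIGVSFRIPN
pos 37: UGA -> STOP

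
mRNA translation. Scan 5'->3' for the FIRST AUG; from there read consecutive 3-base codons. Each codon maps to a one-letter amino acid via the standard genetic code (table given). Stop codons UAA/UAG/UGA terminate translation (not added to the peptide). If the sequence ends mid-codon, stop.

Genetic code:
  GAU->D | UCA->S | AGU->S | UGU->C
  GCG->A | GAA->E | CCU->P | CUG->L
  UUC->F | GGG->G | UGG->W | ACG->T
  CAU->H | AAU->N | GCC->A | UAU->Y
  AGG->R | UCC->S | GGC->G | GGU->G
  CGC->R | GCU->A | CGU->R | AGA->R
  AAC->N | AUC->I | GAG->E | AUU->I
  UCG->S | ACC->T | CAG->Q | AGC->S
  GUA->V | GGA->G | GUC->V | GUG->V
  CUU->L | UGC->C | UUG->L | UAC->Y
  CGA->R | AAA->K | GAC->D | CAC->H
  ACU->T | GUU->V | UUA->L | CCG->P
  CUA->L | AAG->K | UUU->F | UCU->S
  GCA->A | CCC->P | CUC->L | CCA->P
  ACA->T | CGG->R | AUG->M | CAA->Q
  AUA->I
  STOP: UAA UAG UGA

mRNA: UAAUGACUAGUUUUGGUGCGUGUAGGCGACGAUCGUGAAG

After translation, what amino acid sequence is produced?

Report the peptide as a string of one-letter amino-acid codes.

start AUG at pos 2
pos 2: AUG -> M; peptide=M
pos 5: ACU -> T; peptide=MT
pos 8: AGU -> S; peptide=MTS
pos 11: UUU -> F; peptide=MTSF
pos 14: GGU -> G; peptide=MTSFG
pos 17: GCG -> A; peptide=MTSFGA
pos 20: UGU -> C; peptide=MTSFGAC
pos 23: AGG -> R; peptide=MTSFGACR
pos 26: CGA -> R; peptide=MTSFGACRR
pos 29: CGA -> R; peptide=MTSFGACRRR
pos 32: UCG -> S; peptide=MTSFGACRRRS
pos 35: UGA -> STOP

Answer: MTSFGACRRRS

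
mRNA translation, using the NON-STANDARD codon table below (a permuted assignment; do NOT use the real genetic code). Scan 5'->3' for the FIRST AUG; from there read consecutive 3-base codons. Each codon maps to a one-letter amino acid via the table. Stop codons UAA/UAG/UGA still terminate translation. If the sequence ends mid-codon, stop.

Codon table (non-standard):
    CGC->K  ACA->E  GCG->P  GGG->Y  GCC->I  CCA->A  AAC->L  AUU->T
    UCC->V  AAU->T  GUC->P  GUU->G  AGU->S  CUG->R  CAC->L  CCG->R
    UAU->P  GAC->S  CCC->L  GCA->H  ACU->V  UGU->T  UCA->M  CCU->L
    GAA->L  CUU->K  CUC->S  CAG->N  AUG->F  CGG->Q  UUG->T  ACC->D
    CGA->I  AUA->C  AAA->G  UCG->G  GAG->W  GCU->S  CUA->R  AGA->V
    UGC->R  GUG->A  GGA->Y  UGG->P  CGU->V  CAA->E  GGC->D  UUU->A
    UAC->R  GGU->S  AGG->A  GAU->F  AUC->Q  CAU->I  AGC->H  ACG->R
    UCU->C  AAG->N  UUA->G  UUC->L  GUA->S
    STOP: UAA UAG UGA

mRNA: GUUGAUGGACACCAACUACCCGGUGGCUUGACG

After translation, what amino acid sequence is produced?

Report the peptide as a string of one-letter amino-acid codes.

Answer: FSDLRRAS

Derivation:
start AUG at pos 4
pos 4: AUG -> F; peptide=F
pos 7: GAC -> S; peptide=FS
pos 10: ACC -> D; peptide=FSD
pos 13: AAC -> L; peptide=FSDL
pos 16: UAC -> R; peptide=FSDLR
pos 19: CCG -> R; peptide=FSDLRR
pos 22: GUG -> A; peptide=FSDLRRA
pos 25: GCU -> S; peptide=FSDLRRAS
pos 28: UGA -> STOP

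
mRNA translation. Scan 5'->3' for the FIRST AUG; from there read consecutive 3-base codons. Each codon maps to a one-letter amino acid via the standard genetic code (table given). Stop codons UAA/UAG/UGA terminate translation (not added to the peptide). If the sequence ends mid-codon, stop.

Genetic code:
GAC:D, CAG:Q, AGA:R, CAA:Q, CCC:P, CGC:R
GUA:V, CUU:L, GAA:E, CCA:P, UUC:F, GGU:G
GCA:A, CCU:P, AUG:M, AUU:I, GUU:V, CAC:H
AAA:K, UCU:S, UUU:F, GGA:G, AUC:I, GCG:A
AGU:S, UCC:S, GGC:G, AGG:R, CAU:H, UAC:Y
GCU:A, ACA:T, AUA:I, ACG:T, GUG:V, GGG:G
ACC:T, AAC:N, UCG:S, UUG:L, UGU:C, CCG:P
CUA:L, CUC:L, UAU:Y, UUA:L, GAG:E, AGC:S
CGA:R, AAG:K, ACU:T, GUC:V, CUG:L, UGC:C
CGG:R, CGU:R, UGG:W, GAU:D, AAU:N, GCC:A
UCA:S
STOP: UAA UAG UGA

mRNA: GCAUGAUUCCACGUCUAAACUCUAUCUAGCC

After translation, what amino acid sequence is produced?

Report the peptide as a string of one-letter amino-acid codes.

Answer: MIPRLNSI

Derivation:
start AUG at pos 2
pos 2: AUG -> M; peptide=M
pos 5: AUU -> I; peptide=MI
pos 8: CCA -> P; peptide=MIP
pos 11: CGU -> R; peptide=MIPR
pos 14: CUA -> L; peptide=MIPRL
pos 17: AAC -> N; peptide=MIPRLN
pos 20: UCU -> S; peptide=MIPRLNS
pos 23: AUC -> I; peptide=MIPRLNSI
pos 26: UAG -> STOP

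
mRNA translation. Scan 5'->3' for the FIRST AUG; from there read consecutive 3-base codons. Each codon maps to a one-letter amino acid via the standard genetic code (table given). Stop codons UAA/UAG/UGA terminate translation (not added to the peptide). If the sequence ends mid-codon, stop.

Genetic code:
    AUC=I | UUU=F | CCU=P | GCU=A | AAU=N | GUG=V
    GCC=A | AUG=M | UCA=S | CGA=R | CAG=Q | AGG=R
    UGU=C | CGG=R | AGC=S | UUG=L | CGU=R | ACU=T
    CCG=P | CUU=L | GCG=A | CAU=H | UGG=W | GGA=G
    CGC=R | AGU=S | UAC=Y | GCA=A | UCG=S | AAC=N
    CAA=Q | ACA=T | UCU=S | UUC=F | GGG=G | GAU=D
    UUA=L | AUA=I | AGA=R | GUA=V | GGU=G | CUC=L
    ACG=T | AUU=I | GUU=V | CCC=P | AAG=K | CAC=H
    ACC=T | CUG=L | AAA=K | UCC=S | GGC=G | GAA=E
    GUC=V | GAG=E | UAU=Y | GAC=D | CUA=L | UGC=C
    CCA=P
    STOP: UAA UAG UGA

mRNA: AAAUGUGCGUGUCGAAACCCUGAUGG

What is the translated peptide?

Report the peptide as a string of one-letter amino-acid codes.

start AUG at pos 2
pos 2: AUG -> M; peptide=M
pos 5: UGC -> C; peptide=MC
pos 8: GUG -> V; peptide=MCV
pos 11: UCG -> S; peptide=MCVS
pos 14: AAA -> K; peptide=MCVSK
pos 17: CCC -> P; peptide=MCVSKP
pos 20: UGA -> STOP

Answer: MCVSKP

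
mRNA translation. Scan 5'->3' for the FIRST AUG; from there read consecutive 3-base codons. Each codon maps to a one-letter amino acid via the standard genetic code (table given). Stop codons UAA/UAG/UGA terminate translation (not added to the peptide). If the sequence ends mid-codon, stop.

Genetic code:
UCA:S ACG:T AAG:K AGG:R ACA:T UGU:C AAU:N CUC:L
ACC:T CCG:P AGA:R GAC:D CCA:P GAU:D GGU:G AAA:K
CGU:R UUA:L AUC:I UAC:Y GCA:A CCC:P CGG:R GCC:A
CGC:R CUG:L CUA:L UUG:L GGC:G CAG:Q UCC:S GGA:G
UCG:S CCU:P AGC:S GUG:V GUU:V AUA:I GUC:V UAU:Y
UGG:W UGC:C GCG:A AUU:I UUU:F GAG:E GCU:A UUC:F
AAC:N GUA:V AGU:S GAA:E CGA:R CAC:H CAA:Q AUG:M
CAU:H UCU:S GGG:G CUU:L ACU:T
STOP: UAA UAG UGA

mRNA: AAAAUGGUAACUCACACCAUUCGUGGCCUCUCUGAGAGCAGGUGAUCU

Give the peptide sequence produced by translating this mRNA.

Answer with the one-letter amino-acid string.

start AUG at pos 3
pos 3: AUG -> M; peptide=M
pos 6: GUA -> V; peptide=MV
pos 9: ACU -> T; peptide=MVT
pos 12: CAC -> H; peptide=MVTH
pos 15: ACC -> T; peptide=MVTHT
pos 18: AUU -> I; peptide=MVTHTI
pos 21: CGU -> R; peptide=MVTHTIR
pos 24: GGC -> G; peptide=MVTHTIRG
pos 27: CUC -> L; peptide=MVTHTIRGL
pos 30: UCU -> S; peptide=MVTHTIRGLS
pos 33: GAG -> E; peptide=MVTHTIRGLSE
pos 36: AGC -> S; peptide=MVTHTIRGLSES
pos 39: AGG -> R; peptide=MVTHTIRGLSESR
pos 42: UGA -> STOP

Answer: MVTHTIRGLSESR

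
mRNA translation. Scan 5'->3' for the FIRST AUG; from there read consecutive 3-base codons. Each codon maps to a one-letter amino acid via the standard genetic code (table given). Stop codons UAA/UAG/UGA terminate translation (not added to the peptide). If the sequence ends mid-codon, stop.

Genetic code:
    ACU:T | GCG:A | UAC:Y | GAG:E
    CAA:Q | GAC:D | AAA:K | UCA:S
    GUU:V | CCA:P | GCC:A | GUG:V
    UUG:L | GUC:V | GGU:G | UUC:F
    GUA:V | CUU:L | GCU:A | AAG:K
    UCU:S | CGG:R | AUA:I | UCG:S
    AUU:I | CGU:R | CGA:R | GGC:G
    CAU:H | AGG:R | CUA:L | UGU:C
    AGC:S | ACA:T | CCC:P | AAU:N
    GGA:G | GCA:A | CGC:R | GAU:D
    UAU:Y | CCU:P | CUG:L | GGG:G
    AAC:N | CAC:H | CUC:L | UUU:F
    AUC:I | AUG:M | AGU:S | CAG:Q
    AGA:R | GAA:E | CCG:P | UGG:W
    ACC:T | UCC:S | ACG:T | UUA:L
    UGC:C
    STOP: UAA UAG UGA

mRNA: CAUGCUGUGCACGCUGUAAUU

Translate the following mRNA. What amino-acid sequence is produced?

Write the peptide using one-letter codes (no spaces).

start AUG at pos 1
pos 1: AUG -> M; peptide=M
pos 4: CUG -> L; peptide=ML
pos 7: UGC -> C; peptide=MLC
pos 10: ACG -> T; peptide=MLCT
pos 13: CUG -> L; peptide=MLCTL
pos 16: UAA -> STOP

Answer: MLCTL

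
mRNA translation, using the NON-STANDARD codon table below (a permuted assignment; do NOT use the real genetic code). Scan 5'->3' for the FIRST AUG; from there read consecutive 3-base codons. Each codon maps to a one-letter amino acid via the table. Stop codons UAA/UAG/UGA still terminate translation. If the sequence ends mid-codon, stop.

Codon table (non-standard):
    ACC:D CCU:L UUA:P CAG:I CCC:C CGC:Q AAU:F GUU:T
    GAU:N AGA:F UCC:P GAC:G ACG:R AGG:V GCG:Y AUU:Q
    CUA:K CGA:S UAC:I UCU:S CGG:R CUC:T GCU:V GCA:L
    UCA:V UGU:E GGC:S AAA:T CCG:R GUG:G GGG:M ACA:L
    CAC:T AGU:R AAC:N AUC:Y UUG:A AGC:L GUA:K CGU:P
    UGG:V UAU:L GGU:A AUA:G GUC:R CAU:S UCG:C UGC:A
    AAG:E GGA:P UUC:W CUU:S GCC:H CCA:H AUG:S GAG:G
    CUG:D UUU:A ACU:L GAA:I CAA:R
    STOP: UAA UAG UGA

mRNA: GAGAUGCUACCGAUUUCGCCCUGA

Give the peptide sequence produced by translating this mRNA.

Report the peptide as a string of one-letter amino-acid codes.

start AUG at pos 3
pos 3: AUG -> S; peptide=S
pos 6: CUA -> K; peptide=SK
pos 9: CCG -> R; peptide=SKR
pos 12: AUU -> Q; peptide=SKRQ
pos 15: UCG -> C; peptide=SKRQC
pos 18: CCC -> C; peptide=SKRQCC
pos 21: UGA -> STOP

Answer: SKRQCC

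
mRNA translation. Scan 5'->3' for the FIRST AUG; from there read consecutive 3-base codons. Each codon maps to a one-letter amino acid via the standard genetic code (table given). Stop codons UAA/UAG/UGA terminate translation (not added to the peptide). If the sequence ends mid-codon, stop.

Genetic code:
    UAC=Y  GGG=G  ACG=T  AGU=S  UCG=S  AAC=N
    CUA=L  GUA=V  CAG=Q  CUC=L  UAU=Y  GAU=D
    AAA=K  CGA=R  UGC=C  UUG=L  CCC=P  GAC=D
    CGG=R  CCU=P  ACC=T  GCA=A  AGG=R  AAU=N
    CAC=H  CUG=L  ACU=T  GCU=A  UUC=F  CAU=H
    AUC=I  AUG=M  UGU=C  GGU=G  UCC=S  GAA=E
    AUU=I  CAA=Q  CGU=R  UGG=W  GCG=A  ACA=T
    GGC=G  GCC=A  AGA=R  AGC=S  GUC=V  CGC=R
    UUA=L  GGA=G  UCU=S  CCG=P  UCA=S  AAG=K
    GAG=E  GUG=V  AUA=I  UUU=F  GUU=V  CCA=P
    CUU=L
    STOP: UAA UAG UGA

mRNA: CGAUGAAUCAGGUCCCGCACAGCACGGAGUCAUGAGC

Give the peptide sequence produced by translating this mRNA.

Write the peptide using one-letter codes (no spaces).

Answer: MNQVPHSTES

Derivation:
start AUG at pos 2
pos 2: AUG -> M; peptide=M
pos 5: AAU -> N; peptide=MN
pos 8: CAG -> Q; peptide=MNQ
pos 11: GUC -> V; peptide=MNQV
pos 14: CCG -> P; peptide=MNQVP
pos 17: CAC -> H; peptide=MNQVPH
pos 20: AGC -> S; peptide=MNQVPHS
pos 23: ACG -> T; peptide=MNQVPHST
pos 26: GAG -> E; peptide=MNQVPHSTE
pos 29: UCA -> S; peptide=MNQVPHSTES
pos 32: UGA -> STOP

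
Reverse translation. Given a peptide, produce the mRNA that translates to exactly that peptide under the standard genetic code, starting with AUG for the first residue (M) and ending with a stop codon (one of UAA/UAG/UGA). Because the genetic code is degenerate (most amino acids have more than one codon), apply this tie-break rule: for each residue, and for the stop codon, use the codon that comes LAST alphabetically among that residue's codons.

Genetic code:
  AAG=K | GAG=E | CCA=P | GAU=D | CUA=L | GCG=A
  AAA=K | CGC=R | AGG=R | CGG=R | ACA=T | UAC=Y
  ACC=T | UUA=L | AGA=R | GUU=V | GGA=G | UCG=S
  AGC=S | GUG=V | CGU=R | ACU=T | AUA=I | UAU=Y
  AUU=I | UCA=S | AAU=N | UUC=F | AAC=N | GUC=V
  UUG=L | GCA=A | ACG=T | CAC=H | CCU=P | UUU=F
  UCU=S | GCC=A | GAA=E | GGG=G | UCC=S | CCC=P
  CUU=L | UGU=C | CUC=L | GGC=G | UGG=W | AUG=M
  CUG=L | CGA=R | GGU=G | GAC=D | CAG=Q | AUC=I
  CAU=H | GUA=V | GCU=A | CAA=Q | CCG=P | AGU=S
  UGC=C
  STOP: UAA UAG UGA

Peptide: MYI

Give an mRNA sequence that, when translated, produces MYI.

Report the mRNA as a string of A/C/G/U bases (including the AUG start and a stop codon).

Answer: mRNA: AUGUAUAUUUGA

Derivation:
residue 1: M -> AUG (start codon)
residue 2: Y codons sorted = UAC,UAU -> pick last = UAU
residue 3: I codons sorted = AUA,AUC,AUU -> pick last = AUU
terminator: stop codons sorted = UAA,UAG,UGA -> pick last = UGA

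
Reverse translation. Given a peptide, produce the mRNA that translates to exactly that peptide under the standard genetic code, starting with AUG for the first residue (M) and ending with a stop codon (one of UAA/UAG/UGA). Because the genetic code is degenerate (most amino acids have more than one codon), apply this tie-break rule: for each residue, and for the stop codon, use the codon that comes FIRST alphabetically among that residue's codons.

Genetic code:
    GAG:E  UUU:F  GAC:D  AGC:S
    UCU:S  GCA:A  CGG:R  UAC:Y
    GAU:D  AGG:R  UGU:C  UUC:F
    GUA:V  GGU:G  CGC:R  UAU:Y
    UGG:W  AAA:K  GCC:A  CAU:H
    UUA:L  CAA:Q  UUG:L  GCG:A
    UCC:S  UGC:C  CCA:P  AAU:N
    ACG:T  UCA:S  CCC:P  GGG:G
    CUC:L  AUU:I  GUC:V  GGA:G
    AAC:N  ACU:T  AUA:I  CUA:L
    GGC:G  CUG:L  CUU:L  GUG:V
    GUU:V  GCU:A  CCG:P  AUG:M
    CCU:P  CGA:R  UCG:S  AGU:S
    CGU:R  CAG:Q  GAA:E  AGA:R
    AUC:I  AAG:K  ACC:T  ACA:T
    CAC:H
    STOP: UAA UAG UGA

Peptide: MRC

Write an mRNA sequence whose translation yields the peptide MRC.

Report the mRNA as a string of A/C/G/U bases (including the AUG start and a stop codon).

Answer: mRNA: AUGAGAUGCUAA

Derivation:
residue 1: M -> AUG (start codon)
residue 2: R codons sorted = AGA,AGG,CGA,CGC,CGG,CGU -> pick first = AGA
residue 3: C codons sorted = UGC,UGU -> pick first = UGC
terminator: stop codons sorted = UAA,UAG,UGA -> pick first = UAA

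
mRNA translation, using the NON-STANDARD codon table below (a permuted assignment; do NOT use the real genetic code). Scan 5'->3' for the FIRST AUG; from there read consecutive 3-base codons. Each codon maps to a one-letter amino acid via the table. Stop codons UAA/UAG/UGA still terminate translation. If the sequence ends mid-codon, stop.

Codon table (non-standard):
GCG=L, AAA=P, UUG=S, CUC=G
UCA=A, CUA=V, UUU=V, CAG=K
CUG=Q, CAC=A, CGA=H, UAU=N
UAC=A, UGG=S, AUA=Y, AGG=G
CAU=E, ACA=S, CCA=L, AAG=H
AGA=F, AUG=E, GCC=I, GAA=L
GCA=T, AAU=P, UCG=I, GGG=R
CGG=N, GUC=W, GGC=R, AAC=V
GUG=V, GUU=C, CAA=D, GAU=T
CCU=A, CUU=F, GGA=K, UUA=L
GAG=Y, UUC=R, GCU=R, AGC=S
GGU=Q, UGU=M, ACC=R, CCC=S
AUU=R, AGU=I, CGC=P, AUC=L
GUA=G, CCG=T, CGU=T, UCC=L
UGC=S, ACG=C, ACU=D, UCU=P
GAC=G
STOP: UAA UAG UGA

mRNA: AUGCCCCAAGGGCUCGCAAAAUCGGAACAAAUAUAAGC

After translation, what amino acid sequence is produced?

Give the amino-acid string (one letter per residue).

start AUG at pos 0
pos 0: AUG -> E; peptide=E
pos 3: CCC -> S; peptide=ES
pos 6: CAA -> D; peptide=ESD
pos 9: GGG -> R; peptide=ESDR
pos 12: CUC -> G; peptide=ESDRG
pos 15: GCA -> T; peptide=ESDRGT
pos 18: AAA -> P; peptide=ESDRGTP
pos 21: UCG -> I; peptide=ESDRGTPI
pos 24: GAA -> L; peptide=ESDRGTPIL
pos 27: CAA -> D; peptide=ESDRGTPILD
pos 30: AUA -> Y; peptide=ESDRGTPILDY
pos 33: UAA -> STOP

Answer: ESDRGTPILDY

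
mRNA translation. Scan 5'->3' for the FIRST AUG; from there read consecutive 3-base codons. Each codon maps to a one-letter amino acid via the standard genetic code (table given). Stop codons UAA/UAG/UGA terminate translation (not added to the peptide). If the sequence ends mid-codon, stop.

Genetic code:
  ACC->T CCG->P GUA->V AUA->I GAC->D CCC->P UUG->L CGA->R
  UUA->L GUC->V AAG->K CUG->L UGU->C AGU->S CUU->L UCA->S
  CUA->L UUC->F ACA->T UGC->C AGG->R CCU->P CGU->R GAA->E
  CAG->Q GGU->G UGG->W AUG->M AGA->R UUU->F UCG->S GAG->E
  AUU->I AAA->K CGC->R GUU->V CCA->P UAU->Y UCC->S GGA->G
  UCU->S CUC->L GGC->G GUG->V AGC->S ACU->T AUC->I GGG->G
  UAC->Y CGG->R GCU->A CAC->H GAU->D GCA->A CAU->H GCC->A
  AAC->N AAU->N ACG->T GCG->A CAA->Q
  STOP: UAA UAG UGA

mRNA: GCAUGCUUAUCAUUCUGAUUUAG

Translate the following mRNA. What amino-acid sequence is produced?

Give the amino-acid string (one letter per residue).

Answer: MLIILI

Derivation:
start AUG at pos 2
pos 2: AUG -> M; peptide=M
pos 5: CUU -> L; peptide=ML
pos 8: AUC -> I; peptide=MLI
pos 11: AUU -> I; peptide=MLII
pos 14: CUG -> L; peptide=MLIIL
pos 17: AUU -> I; peptide=MLIILI
pos 20: UAG -> STOP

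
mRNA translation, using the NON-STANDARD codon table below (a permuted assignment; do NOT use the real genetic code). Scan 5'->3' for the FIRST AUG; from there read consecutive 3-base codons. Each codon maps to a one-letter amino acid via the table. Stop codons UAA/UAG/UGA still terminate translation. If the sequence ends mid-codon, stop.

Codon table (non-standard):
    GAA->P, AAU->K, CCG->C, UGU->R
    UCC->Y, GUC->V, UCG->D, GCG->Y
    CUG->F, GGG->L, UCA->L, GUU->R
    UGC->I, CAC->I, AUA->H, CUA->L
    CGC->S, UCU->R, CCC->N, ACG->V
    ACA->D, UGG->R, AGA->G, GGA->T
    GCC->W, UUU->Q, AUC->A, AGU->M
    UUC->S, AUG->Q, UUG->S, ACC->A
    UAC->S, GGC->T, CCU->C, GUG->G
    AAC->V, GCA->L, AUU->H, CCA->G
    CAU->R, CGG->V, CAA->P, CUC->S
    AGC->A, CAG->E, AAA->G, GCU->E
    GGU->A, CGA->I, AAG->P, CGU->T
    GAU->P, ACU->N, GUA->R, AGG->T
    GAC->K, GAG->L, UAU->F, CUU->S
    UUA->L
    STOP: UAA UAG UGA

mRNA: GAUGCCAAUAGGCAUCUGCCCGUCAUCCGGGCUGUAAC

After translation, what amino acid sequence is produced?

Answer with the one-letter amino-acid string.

start AUG at pos 1
pos 1: AUG -> Q; peptide=Q
pos 4: CCA -> G; peptide=QG
pos 7: AUA -> H; peptide=QGH
pos 10: GGC -> T; peptide=QGHT
pos 13: AUC -> A; peptide=QGHTA
pos 16: UGC -> I; peptide=QGHTAI
pos 19: CCG -> C; peptide=QGHTAIC
pos 22: UCA -> L; peptide=QGHTAICL
pos 25: UCC -> Y; peptide=QGHTAICLY
pos 28: GGG -> L; peptide=QGHTAICLYL
pos 31: CUG -> F; peptide=QGHTAICLYLF
pos 34: UAA -> STOP

Answer: QGHTAICLYLF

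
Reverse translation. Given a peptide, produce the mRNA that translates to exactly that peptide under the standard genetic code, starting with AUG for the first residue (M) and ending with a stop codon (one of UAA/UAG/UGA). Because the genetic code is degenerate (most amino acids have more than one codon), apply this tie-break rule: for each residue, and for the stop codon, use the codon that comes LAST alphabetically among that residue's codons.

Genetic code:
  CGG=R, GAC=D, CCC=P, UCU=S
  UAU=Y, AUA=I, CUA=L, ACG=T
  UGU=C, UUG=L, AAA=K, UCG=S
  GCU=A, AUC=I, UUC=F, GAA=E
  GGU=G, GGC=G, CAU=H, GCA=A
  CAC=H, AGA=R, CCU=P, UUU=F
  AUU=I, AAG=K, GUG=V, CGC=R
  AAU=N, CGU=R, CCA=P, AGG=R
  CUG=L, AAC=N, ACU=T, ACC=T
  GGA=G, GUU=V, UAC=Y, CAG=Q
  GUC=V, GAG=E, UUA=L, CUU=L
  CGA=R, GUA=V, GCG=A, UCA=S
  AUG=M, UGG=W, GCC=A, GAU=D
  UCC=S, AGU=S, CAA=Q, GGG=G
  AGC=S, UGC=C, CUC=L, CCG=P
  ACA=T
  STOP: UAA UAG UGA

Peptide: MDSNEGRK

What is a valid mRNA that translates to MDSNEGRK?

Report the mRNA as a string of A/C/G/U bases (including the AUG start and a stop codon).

residue 1: M -> AUG (start codon)
residue 2: D codons sorted = GAC,GAU -> pick last = GAU
residue 3: S codons sorted = AGC,AGU,UCA,UCC,UCG,UCU -> pick last = UCU
residue 4: N codons sorted = AAC,AAU -> pick last = AAU
residue 5: E codons sorted = GAA,GAG -> pick last = GAG
residue 6: G codons sorted = GGA,GGC,GGG,GGU -> pick last = GGU
residue 7: R codons sorted = AGA,AGG,CGA,CGC,CGG,CGU -> pick last = CGU
residue 8: K codons sorted = AAA,AAG -> pick last = AAG
terminator: stop codons sorted = UAA,UAG,UGA -> pick last = UGA

Answer: mRNA: AUGGAUUCUAAUGAGGGUCGUAAGUGA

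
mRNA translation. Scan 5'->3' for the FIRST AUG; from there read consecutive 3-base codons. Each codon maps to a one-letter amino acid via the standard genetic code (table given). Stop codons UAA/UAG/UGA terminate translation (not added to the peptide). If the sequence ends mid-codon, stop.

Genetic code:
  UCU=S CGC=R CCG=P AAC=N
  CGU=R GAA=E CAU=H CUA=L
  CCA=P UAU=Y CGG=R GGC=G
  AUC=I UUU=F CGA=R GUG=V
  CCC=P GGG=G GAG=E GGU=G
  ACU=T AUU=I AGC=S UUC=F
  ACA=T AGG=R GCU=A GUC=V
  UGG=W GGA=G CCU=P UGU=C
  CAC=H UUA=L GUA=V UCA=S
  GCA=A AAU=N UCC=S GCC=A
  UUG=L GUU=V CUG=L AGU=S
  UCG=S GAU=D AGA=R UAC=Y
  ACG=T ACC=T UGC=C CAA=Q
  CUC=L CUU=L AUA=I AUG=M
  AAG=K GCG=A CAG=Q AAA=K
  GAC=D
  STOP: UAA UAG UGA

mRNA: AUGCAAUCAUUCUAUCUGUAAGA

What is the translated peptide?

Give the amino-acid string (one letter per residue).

Answer: MQSFYL

Derivation:
start AUG at pos 0
pos 0: AUG -> M; peptide=M
pos 3: CAA -> Q; peptide=MQ
pos 6: UCA -> S; peptide=MQS
pos 9: UUC -> F; peptide=MQSF
pos 12: UAU -> Y; peptide=MQSFY
pos 15: CUG -> L; peptide=MQSFYL
pos 18: UAA -> STOP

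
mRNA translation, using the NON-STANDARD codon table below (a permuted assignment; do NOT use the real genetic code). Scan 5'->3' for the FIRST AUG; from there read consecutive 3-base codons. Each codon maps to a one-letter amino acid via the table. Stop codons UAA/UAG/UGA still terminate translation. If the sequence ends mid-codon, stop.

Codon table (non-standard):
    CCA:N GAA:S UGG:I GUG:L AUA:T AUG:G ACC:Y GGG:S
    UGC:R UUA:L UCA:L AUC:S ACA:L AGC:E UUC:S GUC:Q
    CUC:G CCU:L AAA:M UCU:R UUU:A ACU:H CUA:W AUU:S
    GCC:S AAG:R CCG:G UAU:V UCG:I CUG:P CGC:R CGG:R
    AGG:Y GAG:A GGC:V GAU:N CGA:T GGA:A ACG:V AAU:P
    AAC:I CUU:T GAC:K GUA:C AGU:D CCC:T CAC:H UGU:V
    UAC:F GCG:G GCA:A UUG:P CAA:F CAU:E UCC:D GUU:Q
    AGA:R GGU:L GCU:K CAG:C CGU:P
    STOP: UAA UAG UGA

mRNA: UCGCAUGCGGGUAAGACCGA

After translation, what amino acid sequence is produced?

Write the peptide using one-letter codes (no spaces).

start AUG at pos 4
pos 4: AUG -> G; peptide=G
pos 7: CGG -> R; peptide=GR
pos 10: GUA -> C; peptide=GRC
pos 13: AGA -> R; peptide=GRCR
pos 16: CCG -> G; peptide=GRCRG
pos 19: only 1 nt remain (<3), stop (end of mRNA)

Answer: GRCRG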